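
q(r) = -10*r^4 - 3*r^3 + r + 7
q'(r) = -40*r^3 - 9*r^2 + 1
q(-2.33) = -252.11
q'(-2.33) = 458.11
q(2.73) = -606.77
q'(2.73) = -879.93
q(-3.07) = -797.55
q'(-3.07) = 1073.55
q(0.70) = 4.27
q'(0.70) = -17.13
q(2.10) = -213.16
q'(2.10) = -409.13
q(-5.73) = -10214.33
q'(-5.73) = 7230.80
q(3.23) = -1179.32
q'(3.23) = -1440.83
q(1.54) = -58.66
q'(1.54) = -166.43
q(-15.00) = -496133.00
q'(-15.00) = 132976.00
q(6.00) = -13595.00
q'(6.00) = -8963.00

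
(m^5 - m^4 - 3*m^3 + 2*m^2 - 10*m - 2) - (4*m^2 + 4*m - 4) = m^5 - m^4 - 3*m^3 - 2*m^2 - 14*m + 2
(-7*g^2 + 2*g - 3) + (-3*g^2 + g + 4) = -10*g^2 + 3*g + 1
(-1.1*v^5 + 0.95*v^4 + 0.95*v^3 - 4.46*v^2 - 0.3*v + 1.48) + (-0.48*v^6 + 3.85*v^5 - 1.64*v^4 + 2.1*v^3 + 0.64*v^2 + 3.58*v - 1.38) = -0.48*v^6 + 2.75*v^5 - 0.69*v^4 + 3.05*v^3 - 3.82*v^2 + 3.28*v + 0.1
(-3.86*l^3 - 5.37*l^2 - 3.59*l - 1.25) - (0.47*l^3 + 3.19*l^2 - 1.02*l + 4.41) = -4.33*l^3 - 8.56*l^2 - 2.57*l - 5.66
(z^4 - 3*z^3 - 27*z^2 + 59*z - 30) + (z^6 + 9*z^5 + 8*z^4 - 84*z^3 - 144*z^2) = z^6 + 9*z^5 + 9*z^4 - 87*z^3 - 171*z^2 + 59*z - 30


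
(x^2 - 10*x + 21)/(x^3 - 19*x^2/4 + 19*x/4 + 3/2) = 4*(x - 7)/(4*x^2 - 7*x - 2)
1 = 1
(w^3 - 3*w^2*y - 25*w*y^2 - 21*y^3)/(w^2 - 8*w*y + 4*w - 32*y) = (w^3 - 3*w^2*y - 25*w*y^2 - 21*y^3)/(w^2 - 8*w*y + 4*w - 32*y)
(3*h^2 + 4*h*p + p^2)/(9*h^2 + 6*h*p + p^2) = (h + p)/(3*h + p)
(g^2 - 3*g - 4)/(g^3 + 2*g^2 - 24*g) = (g + 1)/(g*(g + 6))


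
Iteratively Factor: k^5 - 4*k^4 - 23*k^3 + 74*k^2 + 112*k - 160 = (k + 4)*(k^4 - 8*k^3 + 9*k^2 + 38*k - 40) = (k - 4)*(k + 4)*(k^3 - 4*k^2 - 7*k + 10) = (k - 4)*(k + 2)*(k + 4)*(k^2 - 6*k + 5) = (k - 4)*(k - 1)*(k + 2)*(k + 4)*(k - 5)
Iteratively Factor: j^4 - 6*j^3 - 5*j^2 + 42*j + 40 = (j + 2)*(j^3 - 8*j^2 + 11*j + 20) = (j + 1)*(j + 2)*(j^2 - 9*j + 20) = (j - 5)*(j + 1)*(j + 2)*(j - 4)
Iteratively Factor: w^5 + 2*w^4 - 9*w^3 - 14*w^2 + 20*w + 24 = (w + 1)*(w^4 + w^3 - 10*w^2 - 4*w + 24) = (w + 1)*(w + 3)*(w^3 - 2*w^2 - 4*w + 8) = (w - 2)*(w + 1)*(w + 3)*(w^2 - 4) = (w - 2)^2*(w + 1)*(w + 3)*(w + 2)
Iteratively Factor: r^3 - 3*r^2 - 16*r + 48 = (r - 3)*(r^2 - 16) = (r - 4)*(r - 3)*(r + 4)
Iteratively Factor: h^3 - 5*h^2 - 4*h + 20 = (h - 2)*(h^2 - 3*h - 10) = (h - 2)*(h + 2)*(h - 5)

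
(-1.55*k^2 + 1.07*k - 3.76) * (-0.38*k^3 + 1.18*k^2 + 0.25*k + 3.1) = 0.589*k^5 - 2.2356*k^4 + 2.3039*k^3 - 8.9743*k^2 + 2.377*k - 11.656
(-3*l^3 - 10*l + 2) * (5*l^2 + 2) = -15*l^5 - 56*l^3 + 10*l^2 - 20*l + 4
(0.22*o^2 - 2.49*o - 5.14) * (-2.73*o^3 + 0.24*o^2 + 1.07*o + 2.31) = -0.6006*o^5 + 6.8505*o^4 + 13.67*o^3 - 3.3897*o^2 - 11.2517*o - 11.8734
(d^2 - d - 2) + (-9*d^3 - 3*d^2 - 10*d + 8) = -9*d^3 - 2*d^2 - 11*d + 6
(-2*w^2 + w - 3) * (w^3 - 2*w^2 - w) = -2*w^5 + 5*w^4 - 3*w^3 + 5*w^2 + 3*w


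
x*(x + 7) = x^2 + 7*x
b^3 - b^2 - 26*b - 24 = (b - 6)*(b + 1)*(b + 4)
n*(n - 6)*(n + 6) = n^3 - 36*n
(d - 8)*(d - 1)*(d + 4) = d^3 - 5*d^2 - 28*d + 32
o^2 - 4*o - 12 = (o - 6)*(o + 2)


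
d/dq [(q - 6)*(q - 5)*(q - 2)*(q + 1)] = 4*q^3 - 36*q^2 + 78*q - 8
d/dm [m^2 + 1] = 2*m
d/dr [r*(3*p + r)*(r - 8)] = 6*p*r - 24*p + 3*r^2 - 16*r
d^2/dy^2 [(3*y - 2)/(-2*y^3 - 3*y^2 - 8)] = 6*(-12*y^2*(y + 1)^2*(3*y - 2) + (6*y^2 + 6*y + (2*y + 1)*(3*y - 2))*(2*y^3 + 3*y^2 + 8))/(2*y^3 + 3*y^2 + 8)^3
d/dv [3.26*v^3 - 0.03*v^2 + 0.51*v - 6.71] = 9.78*v^2 - 0.06*v + 0.51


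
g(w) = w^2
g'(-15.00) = -30.00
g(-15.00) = 225.00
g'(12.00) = 24.00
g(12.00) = 144.00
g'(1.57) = 3.14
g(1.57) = 2.46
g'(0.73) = 1.46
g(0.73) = 0.53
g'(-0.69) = -1.38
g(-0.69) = 0.48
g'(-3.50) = -7.00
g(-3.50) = 12.25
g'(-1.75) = -3.50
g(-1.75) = 3.06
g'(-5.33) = -10.66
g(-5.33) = 28.41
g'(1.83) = 3.66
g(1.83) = 3.35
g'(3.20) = 6.40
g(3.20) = 10.24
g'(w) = 2*w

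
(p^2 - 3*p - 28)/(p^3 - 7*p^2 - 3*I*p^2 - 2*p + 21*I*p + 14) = (p + 4)/(p^2 - 3*I*p - 2)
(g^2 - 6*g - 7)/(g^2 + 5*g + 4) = (g - 7)/(g + 4)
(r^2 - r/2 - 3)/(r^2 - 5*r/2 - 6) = (r - 2)/(r - 4)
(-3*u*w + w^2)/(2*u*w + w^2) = (-3*u + w)/(2*u + w)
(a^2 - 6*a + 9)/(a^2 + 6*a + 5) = (a^2 - 6*a + 9)/(a^2 + 6*a + 5)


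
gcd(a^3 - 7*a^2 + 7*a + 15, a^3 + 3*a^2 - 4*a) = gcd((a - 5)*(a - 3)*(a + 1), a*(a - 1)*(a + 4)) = 1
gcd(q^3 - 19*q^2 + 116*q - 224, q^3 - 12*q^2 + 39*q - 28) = q^2 - 11*q + 28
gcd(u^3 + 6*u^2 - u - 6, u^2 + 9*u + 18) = u + 6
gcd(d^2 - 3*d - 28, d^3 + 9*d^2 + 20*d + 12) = 1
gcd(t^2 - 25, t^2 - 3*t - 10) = t - 5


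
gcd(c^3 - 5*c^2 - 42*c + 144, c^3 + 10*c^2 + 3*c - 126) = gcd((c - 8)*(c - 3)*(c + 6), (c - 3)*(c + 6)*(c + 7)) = c^2 + 3*c - 18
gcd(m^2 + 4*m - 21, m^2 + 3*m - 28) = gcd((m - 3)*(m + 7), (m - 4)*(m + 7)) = m + 7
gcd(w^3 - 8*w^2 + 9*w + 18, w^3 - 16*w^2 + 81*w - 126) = w^2 - 9*w + 18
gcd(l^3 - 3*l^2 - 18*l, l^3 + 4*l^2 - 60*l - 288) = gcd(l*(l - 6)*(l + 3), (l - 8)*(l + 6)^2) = 1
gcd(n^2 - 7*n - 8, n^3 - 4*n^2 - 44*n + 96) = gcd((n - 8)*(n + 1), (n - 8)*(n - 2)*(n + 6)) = n - 8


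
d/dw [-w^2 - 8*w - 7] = -2*w - 8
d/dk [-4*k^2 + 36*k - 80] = 36 - 8*k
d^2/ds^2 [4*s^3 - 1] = 24*s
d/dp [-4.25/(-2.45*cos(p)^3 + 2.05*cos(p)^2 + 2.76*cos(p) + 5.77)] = (31.2375*cos(p)^2 - 17.425*cos(p) - 11.73)*sin(p)/(-2.45*cos(p)^3 + 2.05*cos(p)^2 + 2.76*cos(p) + 5.77)^2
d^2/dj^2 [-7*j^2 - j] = -14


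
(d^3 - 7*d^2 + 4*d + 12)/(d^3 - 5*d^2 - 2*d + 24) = (d^3 - 7*d^2 + 4*d + 12)/(d^3 - 5*d^2 - 2*d + 24)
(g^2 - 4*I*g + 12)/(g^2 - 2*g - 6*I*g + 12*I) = (g + 2*I)/(g - 2)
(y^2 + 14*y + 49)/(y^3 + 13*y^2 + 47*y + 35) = (y + 7)/(y^2 + 6*y + 5)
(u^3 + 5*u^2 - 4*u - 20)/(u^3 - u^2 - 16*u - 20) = (u^2 + 3*u - 10)/(u^2 - 3*u - 10)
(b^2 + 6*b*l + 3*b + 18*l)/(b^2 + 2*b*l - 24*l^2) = (b + 3)/(b - 4*l)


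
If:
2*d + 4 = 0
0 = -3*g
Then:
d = -2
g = 0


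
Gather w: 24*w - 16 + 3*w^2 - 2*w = 3*w^2 + 22*w - 16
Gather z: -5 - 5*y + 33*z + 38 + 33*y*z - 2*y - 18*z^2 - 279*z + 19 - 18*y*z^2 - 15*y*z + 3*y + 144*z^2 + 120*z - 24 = -4*y + z^2*(126 - 18*y) + z*(18*y - 126) + 28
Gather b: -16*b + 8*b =-8*b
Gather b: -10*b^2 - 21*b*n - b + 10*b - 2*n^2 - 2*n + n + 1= -10*b^2 + b*(9 - 21*n) - 2*n^2 - n + 1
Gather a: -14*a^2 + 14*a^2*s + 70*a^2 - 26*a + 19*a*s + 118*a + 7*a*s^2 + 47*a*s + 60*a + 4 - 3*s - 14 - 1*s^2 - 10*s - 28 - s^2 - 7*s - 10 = a^2*(14*s + 56) + a*(7*s^2 + 66*s + 152) - 2*s^2 - 20*s - 48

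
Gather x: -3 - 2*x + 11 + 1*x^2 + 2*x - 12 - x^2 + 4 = 0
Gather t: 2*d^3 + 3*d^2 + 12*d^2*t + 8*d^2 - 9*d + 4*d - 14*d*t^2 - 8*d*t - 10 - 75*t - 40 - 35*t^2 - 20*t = 2*d^3 + 11*d^2 - 5*d + t^2*(-14*d - 35) + t*(12*d^2 - 8*d - 95) - 50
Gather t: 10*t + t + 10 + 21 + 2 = 11*t + 33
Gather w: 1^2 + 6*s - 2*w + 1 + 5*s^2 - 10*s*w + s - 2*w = 5*s^2 + 7*s + w*(-10*s - 4) + 2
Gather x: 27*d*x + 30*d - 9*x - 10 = 30*d + x*(27*d - 9) - 10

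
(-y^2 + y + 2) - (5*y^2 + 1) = -6*y^2 + y + 1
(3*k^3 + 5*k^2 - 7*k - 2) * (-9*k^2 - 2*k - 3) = -27*k^5 - 51*k^4 + 44*k^3 + 17*k^2 + 25*k + 6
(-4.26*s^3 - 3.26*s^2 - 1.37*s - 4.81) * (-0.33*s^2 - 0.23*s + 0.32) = 1.4058*s^5 + 2.0556*s^4 - 0.1613*s^3 + 0.8592*s^2 + 0.6679*s - 1.5392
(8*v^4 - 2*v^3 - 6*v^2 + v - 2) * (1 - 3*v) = -24*v^5 + 14*v^4 + 16*v^3 - 9*v^2 + 7*v - 2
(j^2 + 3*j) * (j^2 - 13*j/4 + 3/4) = j^4 - j^3/4 - 9*j^2 + 9*j/4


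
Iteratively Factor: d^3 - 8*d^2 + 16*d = (d - 4)*(d^2 - 4*d) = d*(d - 4)*(d - 4)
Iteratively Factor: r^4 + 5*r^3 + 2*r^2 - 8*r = (r)*(r^3 + 5*r^2 + 2*r - 8) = r*(r + 2)*(r^2 + 3*r - 4) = r*(r + 2)*(r + 4)*(r - 1)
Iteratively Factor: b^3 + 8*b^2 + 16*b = (b + 4)*(b^2 + 4*b) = b*(b + 4)*(b + 4)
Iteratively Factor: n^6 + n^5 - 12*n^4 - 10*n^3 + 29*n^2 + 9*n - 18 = (n - 3)*(n^5 + 4*n^4 - 10*n^2 - n + 6) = (n - 3)*(n - 1)*(n^4 + 5*n^3 + 5*n^2 - 5*n - 6) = (n - 3)*(n - 1)*(n + 1)*(n^3 + 4*n^2 + n - 6) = (n - 3)*(n - 1)*(n + 1)*(n + 3)*(n^2 + n - 2) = (n - 3)*(n - 1)*(n + 1)*(n + 2)*(n + 3)*(n - 1)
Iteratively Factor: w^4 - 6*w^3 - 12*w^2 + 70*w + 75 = (w + 1)*(w^3 - 7*w^2 - 5*w + 75) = (w - 5)*(w + 1)*(w^2 - 2*w - 15) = (w - 5)*(w + 1)*(w + 3)*(w - 5)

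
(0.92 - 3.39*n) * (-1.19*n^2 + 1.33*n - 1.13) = 4.0341*n^3 - 5.6035*n^2 + 5.0543*n - 1.0396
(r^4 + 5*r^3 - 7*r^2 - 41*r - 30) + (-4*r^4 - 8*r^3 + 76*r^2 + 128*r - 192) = -3*r^4 - 3*r^3 + 69*r^2 + 87*r - 222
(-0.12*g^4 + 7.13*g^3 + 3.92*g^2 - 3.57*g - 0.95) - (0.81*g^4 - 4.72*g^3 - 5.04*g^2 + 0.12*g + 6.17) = -0.93*g^4 + 11.85*g^3 + 8.96*g^2 - 3.69*g - 7.12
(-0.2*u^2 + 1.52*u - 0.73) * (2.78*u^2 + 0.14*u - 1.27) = -0.556*u^4 + 4.1976*u^3 - 1.5626*u^2 - 2.0326*u + 0.9271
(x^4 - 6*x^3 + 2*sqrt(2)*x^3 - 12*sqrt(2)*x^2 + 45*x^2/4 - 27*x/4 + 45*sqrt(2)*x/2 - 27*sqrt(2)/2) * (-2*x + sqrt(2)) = -2*x^5 - 3*sqrt(2)*x^4 + 12*x^4 - 37*x^3/2 + 18*sqrt(2)*x^3 - 135*sqrt(2)*x^2/4 - 21*x^2/2 + 81*sqrt(2)*x/4 + 45*x - 27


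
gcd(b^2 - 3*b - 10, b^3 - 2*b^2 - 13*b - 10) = b^2 - 3*b - 10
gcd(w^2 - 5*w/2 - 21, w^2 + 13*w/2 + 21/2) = w + 7/2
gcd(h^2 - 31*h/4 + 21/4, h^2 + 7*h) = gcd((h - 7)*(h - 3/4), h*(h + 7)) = 1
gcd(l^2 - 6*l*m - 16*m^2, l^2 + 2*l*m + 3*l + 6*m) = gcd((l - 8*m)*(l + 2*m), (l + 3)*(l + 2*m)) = l + 2*m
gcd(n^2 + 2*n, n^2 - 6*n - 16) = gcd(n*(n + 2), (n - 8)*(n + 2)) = n + 2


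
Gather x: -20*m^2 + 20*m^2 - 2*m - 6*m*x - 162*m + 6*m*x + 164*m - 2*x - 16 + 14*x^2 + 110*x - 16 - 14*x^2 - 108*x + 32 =0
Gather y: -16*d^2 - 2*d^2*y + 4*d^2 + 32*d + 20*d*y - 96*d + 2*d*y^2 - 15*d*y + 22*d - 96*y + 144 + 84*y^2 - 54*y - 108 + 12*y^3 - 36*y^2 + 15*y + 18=-12*d^2 - 42*d + 12*y^3 + y^2*(2*d + 48) + y*(-2*d^2 + 5*d - 135) + 54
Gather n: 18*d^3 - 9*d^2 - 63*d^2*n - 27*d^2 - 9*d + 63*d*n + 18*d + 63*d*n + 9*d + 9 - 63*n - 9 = 18*d^3 - 36*d^2 + 18*d + n*(-63*d^2 + 126*d - 63)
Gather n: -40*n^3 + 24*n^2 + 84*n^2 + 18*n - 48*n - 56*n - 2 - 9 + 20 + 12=-40*n^3 + 108*n^2 - 86*n + 21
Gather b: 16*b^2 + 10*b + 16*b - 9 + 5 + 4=16*b^2 + 26*b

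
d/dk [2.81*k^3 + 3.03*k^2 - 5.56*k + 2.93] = 8.43*k^2 + 6.06*k - 5.56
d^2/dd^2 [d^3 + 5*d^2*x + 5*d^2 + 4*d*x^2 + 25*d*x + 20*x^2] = 6*d + 10*x + 10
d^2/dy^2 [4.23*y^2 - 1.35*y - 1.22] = 8.46000000000000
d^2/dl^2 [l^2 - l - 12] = 2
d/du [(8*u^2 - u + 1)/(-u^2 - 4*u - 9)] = (-33*u^2 - 142*u + 13)/(u^4 + 8*u^3 + 34*u^2 + 72*u + 81)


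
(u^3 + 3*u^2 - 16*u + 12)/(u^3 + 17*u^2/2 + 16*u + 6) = 2*(u^2 - 3*u + 2)/(2*u^2 + 5*u + 2)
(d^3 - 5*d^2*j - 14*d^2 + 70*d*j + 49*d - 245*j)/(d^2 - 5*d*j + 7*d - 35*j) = (d^2 - 14*d + 49)/(d + 7)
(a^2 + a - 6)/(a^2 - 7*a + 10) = (a + 3)/(a - 5)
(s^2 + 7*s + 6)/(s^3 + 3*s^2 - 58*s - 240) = (s + 1)/(s^2 - 3*s - 40)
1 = 1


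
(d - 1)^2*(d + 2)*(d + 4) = d^4 + 4*d^3 - 3*d^2 - 10*d + 8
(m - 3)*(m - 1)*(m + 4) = m^3 - 13*m + 12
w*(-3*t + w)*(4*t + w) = -12*t^2*w + t*w^2 + w^3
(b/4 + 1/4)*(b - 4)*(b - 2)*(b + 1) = b^4/4 - b^3 - 3*b^2/4 + 5*b/2 + 2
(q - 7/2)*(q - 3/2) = q^2 - 5*q + 21/4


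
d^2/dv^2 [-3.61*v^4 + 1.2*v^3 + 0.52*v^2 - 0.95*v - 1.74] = -43.32*v^2 + 7.2*v + 1.04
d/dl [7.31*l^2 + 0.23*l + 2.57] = 14.62*l + 0.23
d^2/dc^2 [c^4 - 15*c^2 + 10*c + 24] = 12*c^2 - 30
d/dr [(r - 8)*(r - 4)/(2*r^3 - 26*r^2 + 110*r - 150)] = (-r^3 + 19*r^2 - 102*r + 172)/(2*(r^5 - 21*r^4 + 174*r^3 - 710*r^2 + 1425*r - 1125))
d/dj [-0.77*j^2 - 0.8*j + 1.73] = -1.54*j - 0.8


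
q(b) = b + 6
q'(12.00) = 1.00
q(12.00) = 18.00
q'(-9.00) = 1.00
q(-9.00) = -3.00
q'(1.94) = 1.00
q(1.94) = 7.94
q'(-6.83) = 1.00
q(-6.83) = -0.83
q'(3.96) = 1.00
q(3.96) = 9.96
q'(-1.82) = 1.00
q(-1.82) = 4.18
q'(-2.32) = 1.00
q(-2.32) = 3.68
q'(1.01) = 1.00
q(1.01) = 7.01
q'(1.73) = 1.00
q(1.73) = 7.73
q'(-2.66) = 1.00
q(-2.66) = 3.34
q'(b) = 1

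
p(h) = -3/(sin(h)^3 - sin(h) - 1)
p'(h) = -3*(-3*sin(h)^2*cos(h) + cos(h))/(sin(h)^3 - sin(h) - 1)^2 = 3*(3*sin(h)^2 - 1)*cos(h)/(sin(h)*cos(h)^2 + 1)^2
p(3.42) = 4.02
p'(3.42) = 4.01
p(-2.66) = 4.72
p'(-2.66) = 2.34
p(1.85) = 2.80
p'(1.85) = -1.27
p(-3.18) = 2.89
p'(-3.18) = 2.77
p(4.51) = 3.12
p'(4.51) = -1.23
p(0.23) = 2.47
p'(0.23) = -1.67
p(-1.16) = 3.51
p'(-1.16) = 2.50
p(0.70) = 2.18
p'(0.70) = 0.30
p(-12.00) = 2.17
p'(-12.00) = -0.18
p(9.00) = 2.24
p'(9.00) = 0.74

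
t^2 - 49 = (t - 7)*(t + 7)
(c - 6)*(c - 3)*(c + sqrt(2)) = c^3 - 9*c^2 + sqrt(2)*c^2 - 9*sqrt(2)*c + 18*c + 18*sqrt(2)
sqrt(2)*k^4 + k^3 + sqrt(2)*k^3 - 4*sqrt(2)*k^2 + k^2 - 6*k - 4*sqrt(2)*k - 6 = (k - 3*sqrt(2)/2)*(k + sqrt(2))^2*(sqrt(2)*k + sqrt(2))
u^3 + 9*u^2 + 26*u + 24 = (u + 2)*(u + 3)*(u + 4)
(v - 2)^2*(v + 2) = v^3 - 2*v^2 - 4*v + 8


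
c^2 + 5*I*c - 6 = (c + 2*I)*(c + 3*I)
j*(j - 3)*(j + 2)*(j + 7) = j^4 + 6*j^3 - 13*j^2 - 42*j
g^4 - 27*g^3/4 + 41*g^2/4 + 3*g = g*(g - 4)*(g - 3)*(g + 1/4)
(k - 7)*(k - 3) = k^2 - 10*k + 21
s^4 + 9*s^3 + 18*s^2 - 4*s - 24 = (s - 1)*(s + 2)^2*(s + 6)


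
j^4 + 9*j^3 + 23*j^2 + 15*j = j*(j + 1)*(j + 3)*(j + 5)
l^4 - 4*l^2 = l^2*(l - 2)*(l + 2)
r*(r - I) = r^2 - I*r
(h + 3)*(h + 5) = h^2 + 8*h + 15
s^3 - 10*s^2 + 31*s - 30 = (s - 5)*(s - 3)*(s - 2)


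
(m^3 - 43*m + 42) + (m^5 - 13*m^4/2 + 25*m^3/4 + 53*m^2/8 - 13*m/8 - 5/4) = m^5 - 13*m^4/2 + 29*m^3/4 + 53*m^2/8 - 357*m/8 + 163/4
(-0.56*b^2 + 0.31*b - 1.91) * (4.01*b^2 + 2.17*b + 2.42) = -2.2456*b^4 + 0.0278999999999998*b^3 - 8.3416*b^2 - 3.3945*b - 4.6222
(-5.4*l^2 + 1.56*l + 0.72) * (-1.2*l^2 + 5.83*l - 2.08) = 6.48*l^4 - 33.354*l^3 + 19.4628*l^2 + 0.952799999999999*l - 1.4976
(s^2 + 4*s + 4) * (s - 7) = s^3 - 3*s^2 - 24*s - 28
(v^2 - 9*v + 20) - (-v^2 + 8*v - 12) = 2*v^2 - 17*v + 32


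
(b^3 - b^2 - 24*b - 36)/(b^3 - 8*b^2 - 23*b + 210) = (b^2 + 5*b + 6)/(b^2 - 2*b - 35)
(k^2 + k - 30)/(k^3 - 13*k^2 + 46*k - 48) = (k^2 + k - 30)/(k^3 - 13*k^2 + 46*k - 48)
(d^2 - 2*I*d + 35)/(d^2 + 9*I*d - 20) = (d - 7*I)/(d + 4*I)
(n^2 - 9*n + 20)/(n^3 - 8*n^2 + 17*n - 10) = (n - 4)/(n^2 - 3*n + 2)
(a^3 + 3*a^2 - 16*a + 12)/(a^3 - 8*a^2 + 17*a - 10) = (a + 6)/(a - 5)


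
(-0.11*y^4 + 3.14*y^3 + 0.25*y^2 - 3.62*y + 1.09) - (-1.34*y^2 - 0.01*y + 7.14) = -0.11*y^4 + 3.14*y^3 + 1.59*y^2 - 3.61*y - 6.05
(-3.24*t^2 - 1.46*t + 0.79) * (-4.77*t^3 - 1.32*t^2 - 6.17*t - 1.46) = 15.4548*t^5 + 11.241*t^4 + 18.1497*t^3 + 12.6958*t^2 - 2.7427*t - 1.1534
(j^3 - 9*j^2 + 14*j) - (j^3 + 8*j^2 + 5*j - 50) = -17*j^2 + 9*j + 50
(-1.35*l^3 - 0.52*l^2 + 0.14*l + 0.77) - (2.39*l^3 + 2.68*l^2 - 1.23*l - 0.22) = -3.74*l^3 - 3.2*l^2 + 1.37*l + 0.99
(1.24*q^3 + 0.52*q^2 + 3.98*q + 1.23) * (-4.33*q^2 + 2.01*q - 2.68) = -5.3692*q^5 + 0.240799999999999*q^4 - 19.5114*q^3 + 1.2803*q^2 - 8.1941*q - 3.2964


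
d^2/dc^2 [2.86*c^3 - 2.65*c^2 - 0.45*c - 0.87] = 17.16*c - 5.3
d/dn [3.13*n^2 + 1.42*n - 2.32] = 6.26*n + 1.42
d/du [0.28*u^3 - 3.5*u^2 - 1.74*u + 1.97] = 0.84*u^2 - 7.0*u - 1.74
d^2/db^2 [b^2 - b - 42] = 2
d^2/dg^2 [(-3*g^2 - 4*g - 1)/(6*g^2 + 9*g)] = 2*(2*g^3 - 12*g^2 - 18*g - 9)/(3*g^3*(8*g^3 + 36*g^2 + 54*g + 27))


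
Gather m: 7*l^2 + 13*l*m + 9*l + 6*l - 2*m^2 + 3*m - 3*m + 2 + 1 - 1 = 7*l^2 + 13*l*m + 15*l - 2*m^2 + 2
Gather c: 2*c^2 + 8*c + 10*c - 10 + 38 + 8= 2*c^2 + 18*c + 36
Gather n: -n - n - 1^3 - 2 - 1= -2*n - 4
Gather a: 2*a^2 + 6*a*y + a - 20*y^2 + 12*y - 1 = 2*a^2 + a*(6*y + 1) - 20*y^2 + 12*y - 1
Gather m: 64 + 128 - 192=0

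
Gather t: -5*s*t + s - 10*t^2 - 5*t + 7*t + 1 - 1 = s - 10*t^2 + t*(2 - 5*s)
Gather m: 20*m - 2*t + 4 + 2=20*m - 2*t + 6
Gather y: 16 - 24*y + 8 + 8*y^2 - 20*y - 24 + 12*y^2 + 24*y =20*y^2 - 20*y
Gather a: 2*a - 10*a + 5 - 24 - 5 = -8*a - 24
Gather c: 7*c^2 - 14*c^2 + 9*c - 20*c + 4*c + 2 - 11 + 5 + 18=-7*c^2 - 7*c + 14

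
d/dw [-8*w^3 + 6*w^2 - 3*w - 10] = -24*w^2 + 12*w - 3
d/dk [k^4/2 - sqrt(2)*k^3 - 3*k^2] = k*(2*k^2 - 3*sqrt(2)*k - 6)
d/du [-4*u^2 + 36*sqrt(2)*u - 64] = -8*u + 36*sqrt(2)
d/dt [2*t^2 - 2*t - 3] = 4*t - 2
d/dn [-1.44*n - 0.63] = -1.44000000000000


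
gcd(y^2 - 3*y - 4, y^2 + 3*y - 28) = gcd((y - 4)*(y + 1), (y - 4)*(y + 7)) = y - 4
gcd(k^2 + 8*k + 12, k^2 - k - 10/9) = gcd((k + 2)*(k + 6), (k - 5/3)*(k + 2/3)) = 1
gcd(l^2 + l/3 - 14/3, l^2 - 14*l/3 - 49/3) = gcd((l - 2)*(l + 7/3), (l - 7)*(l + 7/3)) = l + 7/3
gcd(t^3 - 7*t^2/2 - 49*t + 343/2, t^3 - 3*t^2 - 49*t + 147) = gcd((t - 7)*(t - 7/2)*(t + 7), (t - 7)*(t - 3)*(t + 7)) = t^2 - 49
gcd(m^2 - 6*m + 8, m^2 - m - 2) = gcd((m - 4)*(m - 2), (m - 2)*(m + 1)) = m - 2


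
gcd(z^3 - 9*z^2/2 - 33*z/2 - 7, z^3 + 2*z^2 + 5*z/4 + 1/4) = z + 1/2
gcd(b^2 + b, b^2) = b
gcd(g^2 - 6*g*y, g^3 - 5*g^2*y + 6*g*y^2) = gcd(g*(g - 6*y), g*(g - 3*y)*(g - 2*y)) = g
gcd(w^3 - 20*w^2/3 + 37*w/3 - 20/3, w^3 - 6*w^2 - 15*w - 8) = 1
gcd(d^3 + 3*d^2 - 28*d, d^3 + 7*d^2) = d^2 + 7*d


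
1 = 1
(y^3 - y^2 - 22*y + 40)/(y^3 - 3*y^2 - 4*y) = (y^2 + 3*y - 10)/(y*(y + 1))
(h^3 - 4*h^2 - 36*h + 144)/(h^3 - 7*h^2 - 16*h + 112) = (h^2 - 36)/(h^2 - 3*h - 28)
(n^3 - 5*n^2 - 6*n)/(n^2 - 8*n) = (n^2 - 5*n - 6)/(n - 8)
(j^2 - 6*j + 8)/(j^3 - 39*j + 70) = (j - 4)/(j^2 + 2*j - 35)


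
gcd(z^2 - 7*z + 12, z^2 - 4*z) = z - 4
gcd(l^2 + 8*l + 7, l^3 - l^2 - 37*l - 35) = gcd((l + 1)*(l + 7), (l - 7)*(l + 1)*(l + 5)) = l + 1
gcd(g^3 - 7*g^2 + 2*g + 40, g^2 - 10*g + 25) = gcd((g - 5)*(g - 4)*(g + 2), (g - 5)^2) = g - 5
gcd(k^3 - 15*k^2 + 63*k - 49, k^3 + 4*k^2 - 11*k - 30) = 1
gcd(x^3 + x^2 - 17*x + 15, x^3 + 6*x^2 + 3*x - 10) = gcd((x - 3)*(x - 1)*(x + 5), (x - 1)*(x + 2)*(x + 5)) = x^2 + 4*x - 5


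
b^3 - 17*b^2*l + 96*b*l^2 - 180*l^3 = (b - 6*l)^2*(b - 5*l)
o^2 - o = o*(o - 1)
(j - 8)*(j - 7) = j^2 - 15*j + 56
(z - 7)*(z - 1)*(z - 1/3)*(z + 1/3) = z^4 - 8*z^3 + 62*z^2/9 + 8*z/9 - 7/9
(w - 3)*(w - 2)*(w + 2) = w^3 - 3*w^2 - 4*w + 12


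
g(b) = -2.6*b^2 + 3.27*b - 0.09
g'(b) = 3.27 - 5.2*b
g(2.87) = -12.12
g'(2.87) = -11.65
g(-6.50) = -131.20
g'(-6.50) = 37.07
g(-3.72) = -48.23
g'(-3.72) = 22.61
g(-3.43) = -41.89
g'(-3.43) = 21.11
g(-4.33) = -63.00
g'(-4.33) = 25.79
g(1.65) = -1.77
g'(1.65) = -5.31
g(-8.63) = -221.95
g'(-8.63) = 48.15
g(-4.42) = -65.34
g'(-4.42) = 26.25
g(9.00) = -181.26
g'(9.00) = -43.53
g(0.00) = -0.09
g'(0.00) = 3.27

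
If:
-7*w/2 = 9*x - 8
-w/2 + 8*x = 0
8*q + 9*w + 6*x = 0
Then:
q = -30/13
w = 128/65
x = 8/65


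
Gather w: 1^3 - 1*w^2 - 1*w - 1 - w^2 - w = -2*w^2 - 2*w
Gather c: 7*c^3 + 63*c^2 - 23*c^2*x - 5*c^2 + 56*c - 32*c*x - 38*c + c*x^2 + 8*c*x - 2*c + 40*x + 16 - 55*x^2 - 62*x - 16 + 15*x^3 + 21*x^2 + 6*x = 7*c^3 + c^2*(58 - 23*x) + c*(x^2 - 24*x + 16) + 15*x^3 - 34*x^2 - 16*x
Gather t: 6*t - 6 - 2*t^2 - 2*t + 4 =-2*t^2 + 4*t - 2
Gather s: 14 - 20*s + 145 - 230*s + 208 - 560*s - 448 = -810*s - 81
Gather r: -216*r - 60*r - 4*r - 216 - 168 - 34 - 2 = -280*r - 420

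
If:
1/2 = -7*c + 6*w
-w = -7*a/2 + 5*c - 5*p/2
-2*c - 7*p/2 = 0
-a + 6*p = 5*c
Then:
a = 59/3116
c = -7/3116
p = 1/779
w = 503/6232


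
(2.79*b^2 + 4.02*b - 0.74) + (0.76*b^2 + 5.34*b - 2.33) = 3.55*b^2 + 9.36*b - 3.07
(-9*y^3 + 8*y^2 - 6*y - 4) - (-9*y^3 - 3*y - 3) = 8*y^2 - 3*y - 1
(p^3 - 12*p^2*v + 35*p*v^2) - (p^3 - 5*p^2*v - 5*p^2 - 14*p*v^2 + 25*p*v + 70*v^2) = -7*p^2*v + 5*p^2 + 49*p*v^2 - 25*p*v - 70*v^2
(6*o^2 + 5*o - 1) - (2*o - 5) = 6*o^2 + 3*o + 4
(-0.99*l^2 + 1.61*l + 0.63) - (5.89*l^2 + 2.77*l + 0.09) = -6.88*l^2 - 1.16*l + 0.54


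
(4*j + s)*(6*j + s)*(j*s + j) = 24*j^3*s + 24*j^3 + 10*j^2*s^2 + 10*j^2*s + j*s^3 + j*s^2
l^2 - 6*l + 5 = (l - 5)*(l - 1)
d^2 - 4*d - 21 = (d - 7)*(d + 3)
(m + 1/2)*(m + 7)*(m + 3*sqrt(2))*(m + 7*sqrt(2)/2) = m^4 + 15*m^3/2 + 13*sqrt(2)*m^3/2 + 49*m^2/2 + 195*sqrt(2)*m^2/4 + 91*sqrt(2)*m/4 + 315*m/2 + 147/2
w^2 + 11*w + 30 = (w + 5)*(w + 6)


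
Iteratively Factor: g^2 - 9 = (g + 3)*(g - 3)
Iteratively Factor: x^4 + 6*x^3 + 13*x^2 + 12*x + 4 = (x + 2)*(x^3 + 4*x^2 + 5*x + 2) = (x + 1)*(x + 2)*(x^2 + 3*x + 2) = (x + 1)^2*(x + 2)*(x + 2)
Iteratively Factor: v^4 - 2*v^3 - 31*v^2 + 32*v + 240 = (v + 4)*(v^3 - 6*v^2 - 7*v + 60) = (v - 5)*(v + 4)*(v^2 - v - 12) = (v - 5)*(v + 3)*(v + 4)*(v - 4)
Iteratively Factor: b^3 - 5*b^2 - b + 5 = (b - 1)*(b^2 - 4*b - 5) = (b - 5)*(b - 1)*(b + 1)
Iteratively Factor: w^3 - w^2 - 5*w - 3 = (w - 3)*(w^2 + 2*w + 1) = (w - 3)*(w + 1)*(w + 1)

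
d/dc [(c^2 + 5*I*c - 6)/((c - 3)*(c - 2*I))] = (c^2*(-3 - 7*I) + c*(12 + 12*I) - 48 - 12*I)/(c^4 + c^3*(-6 - 4*I) + c^2*(5 + 24*I) + c*(24 - 36*I) - 36)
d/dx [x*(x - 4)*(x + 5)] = 3*x^2 + 2*x - 20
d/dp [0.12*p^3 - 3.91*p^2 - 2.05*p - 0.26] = 0.36*p^2 - 7.82*p - 2.05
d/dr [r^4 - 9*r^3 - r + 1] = 4*r^3 - 27*r^2 - 1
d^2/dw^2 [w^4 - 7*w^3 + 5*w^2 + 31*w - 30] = 12*w^2 - 42*w + 10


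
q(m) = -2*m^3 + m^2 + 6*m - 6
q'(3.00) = -42.00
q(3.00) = -33.00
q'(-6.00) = -222.00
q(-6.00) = 426.00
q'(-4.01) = -98.50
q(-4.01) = 114.98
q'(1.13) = 0.60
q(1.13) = -0.83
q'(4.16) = -89.51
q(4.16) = -107.72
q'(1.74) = -8.69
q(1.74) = -3.07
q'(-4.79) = -141.24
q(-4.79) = 208.01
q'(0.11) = 6.15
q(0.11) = -5.33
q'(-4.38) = -117.87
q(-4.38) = 154.96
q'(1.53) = -4.99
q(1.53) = -1.64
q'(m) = -6*m^2 + 2*m + 6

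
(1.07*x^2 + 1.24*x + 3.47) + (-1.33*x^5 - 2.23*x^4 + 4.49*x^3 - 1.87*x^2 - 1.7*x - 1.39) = -1.33*x^5 - 2.23*x^4 + 4.49*x^3 - 0.8*x^2 - 0.46*x + 2.08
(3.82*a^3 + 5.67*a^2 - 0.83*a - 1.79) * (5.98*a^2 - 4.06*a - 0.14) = 22.8436*a^5 + 18.3974*a^4 - 28.5184*a^3 - 8.1282*a^2 + 7.3836*a + 0.2506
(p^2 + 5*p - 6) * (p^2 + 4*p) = p^4 + 9*p^3 + 14*p^2 - 24*p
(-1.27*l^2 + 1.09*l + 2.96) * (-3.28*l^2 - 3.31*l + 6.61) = 4.1656*l^4 + 0.6285*l^3 - 21.7114*l^2 - 2.5927*l + 19.5656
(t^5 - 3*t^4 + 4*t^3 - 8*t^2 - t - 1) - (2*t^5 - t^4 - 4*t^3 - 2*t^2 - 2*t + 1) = -t^5 - 2*t^4 + 8*t^3 - 6*t^2 + t - 2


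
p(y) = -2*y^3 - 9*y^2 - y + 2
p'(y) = -6*y^2 - 18*y - 1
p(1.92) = -47.25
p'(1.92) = -57.68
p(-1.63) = -11.62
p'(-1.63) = 12.40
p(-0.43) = 0.92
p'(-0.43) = 5.63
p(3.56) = -205.86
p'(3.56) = -141.12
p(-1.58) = -11.00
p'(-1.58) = 12.46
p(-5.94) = 109.56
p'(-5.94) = -105.78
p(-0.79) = -1.84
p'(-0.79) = 9.48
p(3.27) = -167.44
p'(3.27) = -124.02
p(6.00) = -760.00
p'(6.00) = -325.00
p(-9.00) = 740.00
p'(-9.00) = -325.00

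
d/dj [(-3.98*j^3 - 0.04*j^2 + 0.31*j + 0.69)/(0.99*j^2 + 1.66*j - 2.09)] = (-3.9402*j^4 - 13.2136*j^3 + 24.5813*j^2 - 1.199*j - 1.7933)/(0.9801*j^4 + 3.2868*j^3 - 1.3826*j^2 - 6.9388*j + 4.3681)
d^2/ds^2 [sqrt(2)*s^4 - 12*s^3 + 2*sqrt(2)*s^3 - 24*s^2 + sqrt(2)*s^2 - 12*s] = 12*sqrt(2)*s^2 - 72*s + 12*sqrt(2)*s - 48 + 2*sqrt(2)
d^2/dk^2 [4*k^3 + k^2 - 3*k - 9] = 24*k + 2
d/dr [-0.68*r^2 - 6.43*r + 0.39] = -1.36*r - 6.43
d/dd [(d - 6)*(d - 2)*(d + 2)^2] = 4*d^3 - 12*d^2 - 32*d + 16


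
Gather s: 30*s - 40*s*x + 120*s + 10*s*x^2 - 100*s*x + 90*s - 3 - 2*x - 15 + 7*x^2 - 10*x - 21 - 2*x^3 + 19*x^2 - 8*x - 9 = s*(10*x^2 - 140*x + 240) - 2*x^3 + 26*x^2 - 20*x - 48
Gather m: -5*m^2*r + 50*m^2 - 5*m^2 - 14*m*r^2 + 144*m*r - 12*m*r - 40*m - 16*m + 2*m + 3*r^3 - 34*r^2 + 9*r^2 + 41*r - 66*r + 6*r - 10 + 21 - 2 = m^2*(45 - 5*r) + m*(-14*r^2 + 132*r - 54) + 3*r^3 - 25*r^2 - 19*r + 9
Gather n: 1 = 1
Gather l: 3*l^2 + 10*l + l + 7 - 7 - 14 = 3*l^2 + 11*l - 14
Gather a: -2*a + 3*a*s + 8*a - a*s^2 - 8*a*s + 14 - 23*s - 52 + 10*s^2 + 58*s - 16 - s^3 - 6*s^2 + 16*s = a*(-s^2 - 5*s + 6) - s^3 + 4*s^2 + 51*s - 54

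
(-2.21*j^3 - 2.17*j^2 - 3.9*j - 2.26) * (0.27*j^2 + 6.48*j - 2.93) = -0.5967*j^5 - 14.9067*j^4 - 8.6393*j^3 - 19.5241*j^2 - 3.2178*j + 6.6218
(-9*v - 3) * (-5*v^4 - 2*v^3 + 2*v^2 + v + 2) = 45*v^5 + 33*v^4 - 12*v^3 - 15*v^2 - 21*v - 6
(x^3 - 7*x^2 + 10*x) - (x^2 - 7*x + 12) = x^3 - 8*x^2 + 17*x - 12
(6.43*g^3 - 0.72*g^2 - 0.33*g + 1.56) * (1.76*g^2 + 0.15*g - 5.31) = 11.3168*g^5 - 0.3027*g^4 - 34.8321*g^3 + 6.5193*g^2 + 1.9863*g - 8.2836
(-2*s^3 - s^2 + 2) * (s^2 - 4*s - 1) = -2*s^5 + 7*s^4 + 6*s^3 + 3*s^2 - 8*s - 2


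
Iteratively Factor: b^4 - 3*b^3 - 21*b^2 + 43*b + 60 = (b - 3)*(b^3 - 21*b - 20) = (b - 5)*(b - 3)*(b^2 + 5*b + 4) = (b - 5)*(b - 3)*(b + 1)*(b + 4)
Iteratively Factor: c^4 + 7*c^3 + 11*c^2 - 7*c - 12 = (c + 1)*(c^3 + 6*c^2 + 5*c - 12) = (c - 1)*(c + 1)*(c^2 + 7*c + 12) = (c - 1)*(c + 1)*(c + 3)*(c + 4)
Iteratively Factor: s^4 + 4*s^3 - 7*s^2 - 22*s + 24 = (s + 4)*(s^3 - 7*s + 6) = (s - 2)*(s + 4)*(s^2 + 2*s - 3) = (s - 2)*(s + 3)*(s + 4)*(s - 1)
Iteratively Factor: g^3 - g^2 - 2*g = (g + 1)*(g^2 - 2*g) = (g - 2)*(g + 1)*(g)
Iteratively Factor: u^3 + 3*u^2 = (u + 3)*(u^2) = u*(u + 3)*(u)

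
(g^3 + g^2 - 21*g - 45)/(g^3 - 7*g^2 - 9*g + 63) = (g^2 - 2*g - 15)/(g^2 - 10*g + 21)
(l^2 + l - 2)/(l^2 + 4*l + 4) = (l - 1)/(l + 2)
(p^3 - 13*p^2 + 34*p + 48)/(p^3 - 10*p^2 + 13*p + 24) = (p - 6)/(p - 3)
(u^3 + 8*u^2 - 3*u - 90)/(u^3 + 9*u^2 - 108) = (u + 5)/(u + 6)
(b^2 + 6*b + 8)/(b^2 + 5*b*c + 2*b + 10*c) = (b + 4)/(b + 5*c)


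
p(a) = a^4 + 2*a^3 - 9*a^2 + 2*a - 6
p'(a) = 4*a^3 + 6*a^2 - 18*a + 2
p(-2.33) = -55.35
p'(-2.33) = 25.92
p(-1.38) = -27.53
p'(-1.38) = 27.75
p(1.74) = -10.07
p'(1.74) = 9.92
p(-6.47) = 814.97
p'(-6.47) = -713.73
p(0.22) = -5.97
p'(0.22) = -1.63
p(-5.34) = 235.27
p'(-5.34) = -339.88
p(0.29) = -6.12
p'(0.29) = -2.62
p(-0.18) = -6.66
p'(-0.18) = 5.41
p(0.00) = -6.00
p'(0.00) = 2.00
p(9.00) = 7302.00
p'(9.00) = 3242.00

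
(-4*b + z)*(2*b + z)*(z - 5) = -8*b^2*z + 40*b^2 - 2*b*z^2 + 10*b*z + z^3 - 5*z^2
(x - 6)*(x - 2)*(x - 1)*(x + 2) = x^4 - 7*x^3 + 2*x^2 + 28*x - 24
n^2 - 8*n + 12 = (n - 6)*(n - 2)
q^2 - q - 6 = (q - 3)*(q + 2)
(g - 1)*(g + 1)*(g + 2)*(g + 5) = g^4 + 7*g^3 + 9*g^2 - 7*g - 10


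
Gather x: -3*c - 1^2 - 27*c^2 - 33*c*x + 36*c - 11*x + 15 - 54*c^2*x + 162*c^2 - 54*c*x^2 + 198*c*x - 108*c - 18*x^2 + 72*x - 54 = 135*c^2 - 75*c + x^2*(-54*c - 18) + x*(-54*c^2 + 165*c + 61) - 40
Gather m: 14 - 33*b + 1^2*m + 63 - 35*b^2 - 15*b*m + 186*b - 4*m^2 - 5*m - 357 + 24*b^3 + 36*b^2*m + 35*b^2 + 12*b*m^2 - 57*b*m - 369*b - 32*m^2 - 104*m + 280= 24*b^3 - 216*b + m^2*(12*b - 36) + m*(36*b^2 - 72*b - 108)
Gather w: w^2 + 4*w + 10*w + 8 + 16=w^2 + 14*w + 24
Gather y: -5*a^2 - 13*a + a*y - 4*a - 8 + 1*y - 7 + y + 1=-5*a^2 - 17*a + y*(a + 2) - 14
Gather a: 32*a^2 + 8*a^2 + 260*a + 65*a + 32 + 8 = 40*a^2 + 325*a + 40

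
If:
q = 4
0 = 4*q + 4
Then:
No Solution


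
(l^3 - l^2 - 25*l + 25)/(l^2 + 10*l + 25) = (l^2 - 6*l + 5)/(l + 5)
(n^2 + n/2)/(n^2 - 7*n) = (n + 1/2)/(n - 7)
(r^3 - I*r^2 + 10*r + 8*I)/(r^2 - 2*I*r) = (r^3 - I*r^2 + 10*r + 8*I)/(r*(r - 2*I))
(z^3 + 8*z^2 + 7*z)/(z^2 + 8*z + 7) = z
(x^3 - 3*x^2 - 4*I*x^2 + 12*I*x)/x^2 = x - 3 - 4*I + 12*I/x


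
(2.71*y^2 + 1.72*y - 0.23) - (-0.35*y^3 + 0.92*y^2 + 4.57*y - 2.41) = 0.35*y^3 + 1.79*y^2 - 2.85*y + 2.18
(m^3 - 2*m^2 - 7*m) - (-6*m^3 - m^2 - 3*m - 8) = 7*m^3 - m^2 - 4*m + 8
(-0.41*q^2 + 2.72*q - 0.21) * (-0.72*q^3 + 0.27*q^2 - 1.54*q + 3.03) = 0.2952*q^5 - 2.0691*q^4 + 1.517*q^3 - 5.4878*q^2 + 8.565*q - 0.6363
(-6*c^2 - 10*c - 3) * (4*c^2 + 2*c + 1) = -24*c^4 - 52*c^3 - 38*c^2 - 16*c - 3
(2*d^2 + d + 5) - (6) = 2*d^2 + d - 1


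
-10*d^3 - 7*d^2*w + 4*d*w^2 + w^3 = (-2*d + w)*(d + w)*(5*d + w)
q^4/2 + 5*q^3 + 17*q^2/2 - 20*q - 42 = (q/2 + 1)*(q - 2)*(q + 3)*(q + 7)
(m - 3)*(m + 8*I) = m^2 - 3*m + 8*I*m - 24*I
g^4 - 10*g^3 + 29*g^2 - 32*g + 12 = (g - 6)*(g - 2)*(g - 1)^2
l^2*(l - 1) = l^3 - l^2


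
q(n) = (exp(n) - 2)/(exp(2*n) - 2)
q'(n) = -2*(exp(n) - 2)*exp(2*n)/(exp(2*n) - 2)^2 + exp(n)/(exp(2*n) - 2) = (-2*(exp(n) - 2)*exp(n) + exp(2*n) - 2)*exp(n)/(exp(2*n) - 2)^2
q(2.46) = 0.07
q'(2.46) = -0.06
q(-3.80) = 0.99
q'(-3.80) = -0.01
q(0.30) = 3.65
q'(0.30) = 67.29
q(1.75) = 0.12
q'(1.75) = -0.07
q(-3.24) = 0.98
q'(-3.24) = -0.02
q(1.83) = 0.11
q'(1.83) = -0.07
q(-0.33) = 0.86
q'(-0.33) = 0.12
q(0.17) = 1.37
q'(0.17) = 4.47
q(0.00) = 1.00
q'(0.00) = 1.00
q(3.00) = 0.05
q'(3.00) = -0.04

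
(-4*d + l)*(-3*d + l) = 12*d^2 - 7*d*l + l^2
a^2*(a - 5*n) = a^3 - 5*a^2*n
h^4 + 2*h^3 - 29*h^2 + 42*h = h*(h - 3)*(h - 2)*(h + 7)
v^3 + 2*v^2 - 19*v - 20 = (v - 4)*(v + 1)*(v + 5)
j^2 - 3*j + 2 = (j - 2)*(j - 1)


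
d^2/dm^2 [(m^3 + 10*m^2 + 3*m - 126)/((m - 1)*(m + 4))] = 28*(-m^3 - 21*m^2 - 75*m - 103)/(m^6 + 9*m^5 + 15*m^4 - 45*m^3 - 60*m^2 + 144*m - 64)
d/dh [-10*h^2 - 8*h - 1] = -20*h - 8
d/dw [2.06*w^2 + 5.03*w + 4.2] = 4.12*w + 5.03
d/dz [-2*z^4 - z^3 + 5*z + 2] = -8*z^3 - 3*z^2 + 5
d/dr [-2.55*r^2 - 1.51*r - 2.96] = -5.1*r - 1.51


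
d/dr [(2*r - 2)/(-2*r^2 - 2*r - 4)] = (-r^2 - r + (r - 1)*(2*r + 1) - 2)/(r^2 + r + 2)^2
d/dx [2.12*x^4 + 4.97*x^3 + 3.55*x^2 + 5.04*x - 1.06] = 8.48*x^3 + 14.91*x^2 + 7.1*x + 5.04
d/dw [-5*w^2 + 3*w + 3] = 3 - 10*w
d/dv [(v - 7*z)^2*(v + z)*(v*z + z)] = z*(v - 7*z)*((v + 1)*(v - 7*z) + 2*(v + 1)*(v + z) + (v - 7*z)*(v + z))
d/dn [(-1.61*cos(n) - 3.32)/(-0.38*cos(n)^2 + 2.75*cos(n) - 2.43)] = (0.6118*cos(n)^2 + 2.5232*cos(n) - 13.0423)*sin(n)/(0.1444*cos(n)^4 - 2.09*cos(n)^3 + 9.4093*cos(n)^2 - 13.365*cos(n) + 5.9049)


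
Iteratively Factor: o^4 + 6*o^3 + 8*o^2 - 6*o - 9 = (o + 3)*(o^3 + 3*o^2 - o - 3) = (o + 1)*(o + 3)*(o^2 + 2*o - 3) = (o - 1)*(o + 1)*(o + 3)*(o + 3)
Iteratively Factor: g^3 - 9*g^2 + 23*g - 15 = (g - 1)*(g^2 - 8*g + 15) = (g - 3)*(g - 1)*(g - 5)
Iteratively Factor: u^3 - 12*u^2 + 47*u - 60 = (u - 5)*(u^2 - 7*u + 12) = (u - 5)*(u - 3)*(u - 4)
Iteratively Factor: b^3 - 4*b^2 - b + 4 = (b - 1)*(b^2 - 3*b - 4) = (b - 1)*(b + 1)*(b - 4)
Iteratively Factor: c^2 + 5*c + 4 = (c + 4)*(c + 1)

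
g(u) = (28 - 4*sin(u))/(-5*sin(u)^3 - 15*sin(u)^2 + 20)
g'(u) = (28 - 4*sin(u))*(15*sin(u)^2*cos(u) + 30*sin(u)*cos(u))/(-5*sin(u)^3 - 15*sin(u)^2 + 20)^2 - 4*cos(u)/(-5*sin(u)^3 - 15*sin(u)^2 + 20) = 8*(11*sin(u) + cos(u)^2 - 2)*cos(u)/(5*(sin(u) - 1)^2*(sin(u) + 2)^3)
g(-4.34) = 8.24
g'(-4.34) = -41.22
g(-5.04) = 10.49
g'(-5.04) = 60.59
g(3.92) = 2.15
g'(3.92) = 1.66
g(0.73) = 2.14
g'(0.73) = 3.34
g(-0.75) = 2.10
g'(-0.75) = -1.62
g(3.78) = 1.93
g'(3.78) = 1.44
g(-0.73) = 2.07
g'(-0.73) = -1.59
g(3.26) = 1.44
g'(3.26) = 0.44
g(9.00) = 1.54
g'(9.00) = -1.01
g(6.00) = 1.54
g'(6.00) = -0.76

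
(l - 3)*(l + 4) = l^2 + l - 12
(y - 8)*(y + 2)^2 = y^3 - 4*y^2 - 28*y - 32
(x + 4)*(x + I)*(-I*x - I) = -I*x^3 + x^2 - 5*I*x^2 + 5*x - 4*I*x + 4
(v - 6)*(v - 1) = v^2 - 7*v + 6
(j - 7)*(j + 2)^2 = j^3 - 3*j^2 - 24*j - 28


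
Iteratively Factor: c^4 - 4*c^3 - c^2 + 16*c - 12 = (c - 1)*(c^3 - 3*c^2 - 4*c + 12) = (c - 3)*(c - 1)*(c^2 - 4) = (c - 3)*(c - 1)*(c + 2)*(c - 2)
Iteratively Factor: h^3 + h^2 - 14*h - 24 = (h + 3)*(h^2 - 2*h - 8) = (h - 4)*(h + 3)*(h + 2)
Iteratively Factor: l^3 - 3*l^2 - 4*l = (l + 1)*(l^2 - 4*l) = (l - 4)*(l + 1)*(l)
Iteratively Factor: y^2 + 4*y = (y)*(y + 4)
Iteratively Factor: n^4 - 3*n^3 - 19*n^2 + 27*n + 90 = (n + 2)*(n^3 - 5*n^2 - 9*n + 45) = (n - 5)*(n + 2)*(n^2 - 9) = (n - 5)*(n - 3)*(n + 2)*(n + 3)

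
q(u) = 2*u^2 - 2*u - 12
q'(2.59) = 8.36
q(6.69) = 64.13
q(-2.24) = 2.52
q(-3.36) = 17.30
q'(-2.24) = -10.96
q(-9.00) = 168.00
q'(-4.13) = -18.52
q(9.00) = 132.00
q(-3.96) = 27.28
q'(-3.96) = -17.84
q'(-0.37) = -3.48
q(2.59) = -3.76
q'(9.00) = 34.00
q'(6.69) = 24.76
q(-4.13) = 30.37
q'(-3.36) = -15.44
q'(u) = 4*u - 2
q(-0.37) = -10.99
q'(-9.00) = -38.00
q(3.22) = 2.30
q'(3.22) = 10.88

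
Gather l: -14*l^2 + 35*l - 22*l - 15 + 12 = -14*l^2 + 13*l - 3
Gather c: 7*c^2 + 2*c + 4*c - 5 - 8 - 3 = 7*c^2 + 6*c - 16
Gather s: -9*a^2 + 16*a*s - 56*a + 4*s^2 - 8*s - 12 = -9*a^2 - 56*a + 4*s^2 + s*(16*a - 8) - 12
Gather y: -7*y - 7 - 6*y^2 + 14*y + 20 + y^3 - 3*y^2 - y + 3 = y^3 - 9*y^2 + 6*y + 16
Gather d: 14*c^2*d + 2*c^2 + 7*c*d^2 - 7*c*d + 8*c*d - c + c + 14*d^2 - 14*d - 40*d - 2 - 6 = 2*c^2 + d^2*(7*c + 14) + d*(14*c^2 + c - 54) - 8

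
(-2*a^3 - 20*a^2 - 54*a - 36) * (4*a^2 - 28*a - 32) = -8*a^5 - 24*a^4 + 408*a^3 + 2008*a^2 + 2736*a + 1152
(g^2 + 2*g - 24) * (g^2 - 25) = g^4 + 2*g^3 - 49*g^2 - 50*g + 600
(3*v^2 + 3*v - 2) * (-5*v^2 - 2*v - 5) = -15*v^4 - 21*v^3 - 11*v^2 - 11*v + 10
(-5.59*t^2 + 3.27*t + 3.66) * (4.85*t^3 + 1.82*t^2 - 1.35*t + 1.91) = -27.1115*t^5 + 5.6857*t^4 + 31.2489*t^3 - 8.4302*t^2 + 1.3047*t + 6.9906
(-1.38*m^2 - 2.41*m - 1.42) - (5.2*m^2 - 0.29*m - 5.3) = -6.58*m^2 - 2.12*m + 3.88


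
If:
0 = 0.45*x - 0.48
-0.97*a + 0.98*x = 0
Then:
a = 1.08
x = 1.07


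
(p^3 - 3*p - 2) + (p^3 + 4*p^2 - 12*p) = 2*p^3 + 4*p^2 - 15*p - 2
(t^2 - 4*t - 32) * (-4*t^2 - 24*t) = -4*t^4 - 8*t^3 + 224*t^2 + 768*t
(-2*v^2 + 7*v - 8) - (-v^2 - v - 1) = -v^2 + 8*v - 7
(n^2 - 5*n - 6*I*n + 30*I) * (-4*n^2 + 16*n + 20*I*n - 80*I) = -4*n^4 + 36*n^3 + 44*I*n^3 + 40*n^2 - 396*I*n^2 - 1080*n + 880*I*n + 2400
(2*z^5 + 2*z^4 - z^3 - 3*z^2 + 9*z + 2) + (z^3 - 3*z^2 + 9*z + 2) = 2*z^5 + 2*z^4 - 6*z^2 + 18*z + 4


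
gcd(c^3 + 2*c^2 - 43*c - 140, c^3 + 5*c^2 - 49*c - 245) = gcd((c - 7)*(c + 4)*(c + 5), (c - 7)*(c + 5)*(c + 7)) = c^2 - 2*c - 35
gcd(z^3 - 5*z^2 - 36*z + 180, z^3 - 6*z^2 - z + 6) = z - 6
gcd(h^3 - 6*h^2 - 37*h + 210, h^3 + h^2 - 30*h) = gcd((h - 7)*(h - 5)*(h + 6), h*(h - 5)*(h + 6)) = h^2 + h - 30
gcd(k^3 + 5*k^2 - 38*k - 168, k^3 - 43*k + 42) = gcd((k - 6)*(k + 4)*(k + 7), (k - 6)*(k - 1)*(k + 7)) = k^2 + k - 42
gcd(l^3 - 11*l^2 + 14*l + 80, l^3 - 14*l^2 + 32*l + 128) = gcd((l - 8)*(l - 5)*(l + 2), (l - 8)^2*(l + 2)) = l^2 - 6*l - 16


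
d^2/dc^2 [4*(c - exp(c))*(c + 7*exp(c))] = 24*c*exp(c) - 112*exp(2*c) + 48*exp(c) + 8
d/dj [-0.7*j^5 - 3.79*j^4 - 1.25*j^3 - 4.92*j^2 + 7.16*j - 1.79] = -3.5*j^4 - 15.16*j^3 - 3.75*j^2 - 9.84*j + 7.16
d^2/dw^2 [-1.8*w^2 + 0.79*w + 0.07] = -3.60000000000000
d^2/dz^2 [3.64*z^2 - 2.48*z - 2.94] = 7.28000000000000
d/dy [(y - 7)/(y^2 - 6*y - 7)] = -1/(y^2 + 2*y + 1)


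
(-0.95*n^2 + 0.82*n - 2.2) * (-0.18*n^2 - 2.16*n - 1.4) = 0.171*n^4 + 1.9044*n^3 - 0.0452000000000001*n^2 + 3.604*n + 3.08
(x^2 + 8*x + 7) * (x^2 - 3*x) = x^4 + 5*x^3 - 17*x^2 - 21*x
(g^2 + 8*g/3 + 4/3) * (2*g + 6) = 2*g^3 + 34*g^2/3 + 56*g/3 + 8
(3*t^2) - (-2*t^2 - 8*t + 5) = 5*t^2 + 8*t - 5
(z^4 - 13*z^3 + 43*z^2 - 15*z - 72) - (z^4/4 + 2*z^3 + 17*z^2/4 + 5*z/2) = 3*z^4/4 - 15*z^3 + 155*z^2/4 - 35*z/2 - 72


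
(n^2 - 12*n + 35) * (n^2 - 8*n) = n^4 - 20*n^3 + 131*n^2 - 280*n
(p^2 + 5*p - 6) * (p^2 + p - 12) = p^4 + 6*p^3 - 13*p^2 - 66*p + 72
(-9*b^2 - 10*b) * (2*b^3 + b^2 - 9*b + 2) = -18*b^5 - 29*b^4 + 71*b^3 + 72*b^2 - 20*b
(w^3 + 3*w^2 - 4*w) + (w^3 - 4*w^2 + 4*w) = 2*w^3 - w^2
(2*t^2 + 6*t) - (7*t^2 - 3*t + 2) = -5*t^2 + 9*t - 2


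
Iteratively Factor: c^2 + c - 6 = (c + 3)*(c - 2)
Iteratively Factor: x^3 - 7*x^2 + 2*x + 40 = (x - 4)*(x^2 - 3*x - 10) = (x - 5)*(x - 4)*(x + 2)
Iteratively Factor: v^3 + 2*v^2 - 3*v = (v + 3)*(v^2 - v) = v*(v + 3)*(v - 1)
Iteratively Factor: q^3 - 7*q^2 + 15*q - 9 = (q - 3)*(q^2 - 4*q + 3) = (q - 3)*(q - 1)*(q - 3)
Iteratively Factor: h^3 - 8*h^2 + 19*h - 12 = (h - 3)*(h^2 - 5*h + 4) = (h - 3)*(h - 1)*(h - 4)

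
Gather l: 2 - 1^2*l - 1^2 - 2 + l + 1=0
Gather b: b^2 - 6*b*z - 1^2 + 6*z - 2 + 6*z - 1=b^2 - 6*b*z + 12*z - 4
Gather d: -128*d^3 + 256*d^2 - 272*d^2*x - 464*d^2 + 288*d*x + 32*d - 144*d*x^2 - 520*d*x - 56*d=-128*d^3 + d^2*(-272*x - 208) + d*(-144*x^2 - 232*x - 24)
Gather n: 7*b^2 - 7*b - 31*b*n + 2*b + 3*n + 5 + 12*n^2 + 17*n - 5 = 7*b^2 - 5*b + 12*n^2 + n*(20 - 31*b)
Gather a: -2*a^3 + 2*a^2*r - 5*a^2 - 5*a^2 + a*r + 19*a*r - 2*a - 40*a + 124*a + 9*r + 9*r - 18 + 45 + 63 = -2*a^3 + a^2*(2*r - 10) + a*(20*r + 82) + 18*r + 90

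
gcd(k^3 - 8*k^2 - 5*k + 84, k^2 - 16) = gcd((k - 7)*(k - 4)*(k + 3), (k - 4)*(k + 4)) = k - 4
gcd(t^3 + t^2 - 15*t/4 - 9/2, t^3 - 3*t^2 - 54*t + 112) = t - 2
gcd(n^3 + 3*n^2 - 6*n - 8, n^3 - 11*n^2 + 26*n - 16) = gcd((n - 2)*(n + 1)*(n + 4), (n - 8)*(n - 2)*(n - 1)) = n - 2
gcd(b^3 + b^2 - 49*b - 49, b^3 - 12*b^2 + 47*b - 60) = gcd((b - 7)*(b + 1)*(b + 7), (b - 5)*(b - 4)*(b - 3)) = 1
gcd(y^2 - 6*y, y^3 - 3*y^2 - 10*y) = y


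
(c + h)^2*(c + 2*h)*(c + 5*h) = c^4 + 9*c^3*h + 25*c^2*h^2 + 27*c*h^3 + 10*h^4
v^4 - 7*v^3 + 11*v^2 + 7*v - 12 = (v - 4)*(v - 3)*(v - 1)*(v + 1)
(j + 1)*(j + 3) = j^2 + 4*j + 3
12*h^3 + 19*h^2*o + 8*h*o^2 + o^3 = (h + o)*(3*h + o)*(4*h + o)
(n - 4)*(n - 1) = n^2 - 5*n + 4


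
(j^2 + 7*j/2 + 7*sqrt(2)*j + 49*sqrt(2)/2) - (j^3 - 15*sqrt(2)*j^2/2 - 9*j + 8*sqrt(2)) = -j^3 + j^2 + 15*sqrt(2)*j^2/2 + 7*sqrt(2)*j + 25*j/2 + 33*sqrt(2)/2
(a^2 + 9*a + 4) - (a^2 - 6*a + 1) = 15*a + 3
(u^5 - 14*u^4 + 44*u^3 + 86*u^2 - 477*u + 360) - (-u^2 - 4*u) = u^5 - 14*u^4 + 44*u^3 + 87*u^2 - 473*u + 360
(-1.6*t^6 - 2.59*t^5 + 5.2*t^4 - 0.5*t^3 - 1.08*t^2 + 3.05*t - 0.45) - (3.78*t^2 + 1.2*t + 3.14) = -1.6*t^6 - 2.59*t^5 + 5.2*t^4 - 0.5*t^3 - 4.86*t^2 + 1.85*t - 3.59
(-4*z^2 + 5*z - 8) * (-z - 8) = 4*z^3 + 27*z^2 - 32*z + 64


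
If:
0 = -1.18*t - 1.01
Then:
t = -0.86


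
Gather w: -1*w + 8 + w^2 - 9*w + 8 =w^2 - 10*w + 16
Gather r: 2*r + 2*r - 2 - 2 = 4*r - 4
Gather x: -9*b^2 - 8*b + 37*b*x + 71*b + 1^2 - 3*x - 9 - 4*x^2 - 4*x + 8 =-9*b^2 + 63*b - 4*x^2 + x*(37*b - 7)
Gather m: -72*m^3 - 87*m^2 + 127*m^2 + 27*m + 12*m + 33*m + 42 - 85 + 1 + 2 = -72*m^3 + 40*m^2 + 72*m - 40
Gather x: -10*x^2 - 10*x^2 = -20*x^2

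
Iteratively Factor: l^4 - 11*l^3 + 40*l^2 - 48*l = (l - 3)*(l^3 - 8*l^2 + 16*l) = (l - 4)*(l - 3)*(l^2 - 4*l) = l*(l - 4)*(l - 3)*(l - 4)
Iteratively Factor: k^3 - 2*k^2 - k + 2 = (k + 1)*(k^2 - 3*k + 2) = (k - 1)*(k + 1)*(k - 2)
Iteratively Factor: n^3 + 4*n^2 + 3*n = (n)*(n^2 + 4*n + 3) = n*(n + 3)*(n + 1)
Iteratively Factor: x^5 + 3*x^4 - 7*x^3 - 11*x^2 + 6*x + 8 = (x + 4)*(x^4 - x^3 - 3*x^2 + x + 2) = (x - 1)*(x + 4)*(x^3 - 3*x - 2) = (x - 1)*(x + 1)*(x + 4)*(x^2 - x - 2) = (x - 1)*(x + 1)^2*(x + 4)*(x - 2)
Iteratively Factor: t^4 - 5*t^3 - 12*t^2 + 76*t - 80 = (t + 4)*(t^3 - 9*t^2 + 24*t - 20) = (t - 5)*(t + 4)*(t^2 - 4*t + 4) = (t - 5)*(t - 2)*(t + 4)*(t - 2)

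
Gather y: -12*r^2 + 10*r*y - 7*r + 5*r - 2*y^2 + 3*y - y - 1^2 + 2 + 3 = -12*r^2 - 2*r - 2*y^2 + y*(10*r + 2) + 4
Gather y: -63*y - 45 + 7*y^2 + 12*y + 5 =7*y^2 - 51*y - 40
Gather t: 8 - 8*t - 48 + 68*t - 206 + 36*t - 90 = 96*t - 336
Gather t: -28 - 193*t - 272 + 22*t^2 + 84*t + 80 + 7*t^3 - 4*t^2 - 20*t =7*t^3 + 18*t^2 - 129*t - 220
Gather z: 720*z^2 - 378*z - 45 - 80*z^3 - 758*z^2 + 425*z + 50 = -80*z^3 - 38*z^2 + 47*z + 5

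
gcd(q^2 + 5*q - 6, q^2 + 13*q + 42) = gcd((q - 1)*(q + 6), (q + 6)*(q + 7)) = q + 6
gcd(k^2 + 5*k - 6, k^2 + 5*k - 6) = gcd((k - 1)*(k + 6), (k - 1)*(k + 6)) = k^2 + 5*k - 6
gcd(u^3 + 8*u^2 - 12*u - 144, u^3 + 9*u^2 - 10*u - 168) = u^2 + 2*u - 24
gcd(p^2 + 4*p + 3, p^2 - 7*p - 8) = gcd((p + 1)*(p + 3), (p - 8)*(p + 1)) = p + 1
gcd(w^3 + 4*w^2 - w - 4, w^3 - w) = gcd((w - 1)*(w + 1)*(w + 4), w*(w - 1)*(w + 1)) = w^2 - 1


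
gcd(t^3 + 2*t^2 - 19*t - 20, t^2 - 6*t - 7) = t + 1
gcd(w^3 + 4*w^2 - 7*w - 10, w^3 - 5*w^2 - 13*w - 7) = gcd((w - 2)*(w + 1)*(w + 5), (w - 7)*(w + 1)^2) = w + 1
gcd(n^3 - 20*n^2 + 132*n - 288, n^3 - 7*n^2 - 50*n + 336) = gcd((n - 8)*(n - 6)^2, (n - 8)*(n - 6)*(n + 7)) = n^2 - 14*n + 48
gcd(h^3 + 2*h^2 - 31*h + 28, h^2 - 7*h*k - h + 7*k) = h - 1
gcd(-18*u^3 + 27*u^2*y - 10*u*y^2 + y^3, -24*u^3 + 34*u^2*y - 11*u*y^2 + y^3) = 6*u^2 - 7*u*y + y^2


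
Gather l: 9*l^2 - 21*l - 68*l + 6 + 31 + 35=9*l^2 - 89*l + 72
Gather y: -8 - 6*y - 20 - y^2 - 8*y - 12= -y^2 - 14*y - 40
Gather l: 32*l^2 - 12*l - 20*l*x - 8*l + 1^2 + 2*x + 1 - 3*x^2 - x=32*l^2 + l*(-20*x - 20) - 3*x^2 + x + 2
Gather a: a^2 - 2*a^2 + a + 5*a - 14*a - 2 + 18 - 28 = -a^2 - 8*a - 12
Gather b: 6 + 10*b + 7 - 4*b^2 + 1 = -4*b^2 + 10*b + 14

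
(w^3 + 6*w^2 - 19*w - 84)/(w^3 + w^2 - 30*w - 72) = (w^2 + 3*w - 28)/(w^2 - 2*w - 24)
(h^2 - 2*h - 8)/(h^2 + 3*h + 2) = (h - 4)/(h + 1)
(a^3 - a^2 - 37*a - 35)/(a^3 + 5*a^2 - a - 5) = (a - 7)/(a - 1)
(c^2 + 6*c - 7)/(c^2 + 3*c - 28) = (c - 1)/(c - 4)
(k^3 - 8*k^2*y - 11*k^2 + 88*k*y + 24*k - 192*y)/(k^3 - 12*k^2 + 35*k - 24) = (k - 8*y)/(k - 1)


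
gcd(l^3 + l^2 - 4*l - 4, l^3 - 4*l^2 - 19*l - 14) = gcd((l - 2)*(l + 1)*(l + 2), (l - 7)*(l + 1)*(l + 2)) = l^2 + 3*l + 2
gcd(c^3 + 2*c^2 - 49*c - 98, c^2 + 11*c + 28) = c + 7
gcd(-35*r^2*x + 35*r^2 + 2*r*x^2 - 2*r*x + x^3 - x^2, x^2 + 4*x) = 1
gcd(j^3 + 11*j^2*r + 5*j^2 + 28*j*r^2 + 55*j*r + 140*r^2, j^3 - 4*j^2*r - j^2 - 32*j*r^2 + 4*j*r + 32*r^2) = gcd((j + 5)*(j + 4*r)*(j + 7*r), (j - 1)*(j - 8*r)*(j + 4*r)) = j + 4*r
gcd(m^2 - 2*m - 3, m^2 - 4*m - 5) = m + 1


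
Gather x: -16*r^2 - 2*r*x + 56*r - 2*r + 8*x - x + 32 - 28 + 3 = -16*r^2 + 54*r + x*(7 - 2*r) + 7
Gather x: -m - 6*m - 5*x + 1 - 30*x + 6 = -7*m - 35*x + 7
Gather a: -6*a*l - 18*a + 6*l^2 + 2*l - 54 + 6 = a*(-6*l - 18) + 6*l^2 + 2*l - 48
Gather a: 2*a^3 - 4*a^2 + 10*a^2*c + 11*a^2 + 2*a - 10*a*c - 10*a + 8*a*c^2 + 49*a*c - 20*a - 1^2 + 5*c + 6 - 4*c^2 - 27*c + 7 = 2*a^3 + a^2*(10*c + 7) + a*(8*c^2 + 39*c - 28) - 4*c^2 - 22*c + 12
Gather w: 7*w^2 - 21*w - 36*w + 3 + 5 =7*w^2 - 57*w + 8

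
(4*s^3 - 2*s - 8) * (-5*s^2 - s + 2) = -20*s^5 - 4*s^4 + 18*s^3 + 42*s^2 + 4*s - 16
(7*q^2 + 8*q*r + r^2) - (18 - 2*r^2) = 7*q^2 + 8*q*r + 3*r^2 - 18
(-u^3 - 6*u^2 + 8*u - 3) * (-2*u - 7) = 2*u^4 + 19*u^3 + 26*u^2 - 50*u + 21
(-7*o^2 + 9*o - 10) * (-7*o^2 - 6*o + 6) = 49*o^4 - 21*o^3 - 26*o^2 + 114*o - 60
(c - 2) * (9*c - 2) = 9*c^2 - 20*c + 4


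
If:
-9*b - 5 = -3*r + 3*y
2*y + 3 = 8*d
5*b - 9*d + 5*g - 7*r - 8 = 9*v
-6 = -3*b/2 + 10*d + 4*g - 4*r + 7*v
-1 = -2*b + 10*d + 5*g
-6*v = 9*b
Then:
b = 1777/5229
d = -1150/5229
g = 655/1743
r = 3205/10458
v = -1777/3486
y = -24887/10458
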